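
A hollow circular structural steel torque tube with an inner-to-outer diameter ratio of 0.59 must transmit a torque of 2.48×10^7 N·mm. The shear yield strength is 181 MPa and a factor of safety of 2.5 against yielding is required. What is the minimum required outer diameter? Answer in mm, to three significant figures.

d_o = 126 mm

τ_allow = 181/2.5 = 72.40 MPa.
For a hollow shaft τ = 16T/[πd_o³(1−k⁴)] with k = 0.59, so 1−k⁴ = 0.8788.
d_o³ = 16T/[π τ_allow (1−k⁴)] = 16×2.4800×10^7/(π×72.40×0.8788) = 1.985×10^6 mm³.
d_o = 125.7 mm.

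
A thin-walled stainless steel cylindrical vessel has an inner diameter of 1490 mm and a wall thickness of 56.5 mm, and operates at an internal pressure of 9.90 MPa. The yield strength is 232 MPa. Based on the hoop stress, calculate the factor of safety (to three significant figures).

σ_h = pD/(2t) = 9.90×1490/(2×56.5) = 130.5 MPa.
n = 232/130.5 = 1.777.

n = 1.78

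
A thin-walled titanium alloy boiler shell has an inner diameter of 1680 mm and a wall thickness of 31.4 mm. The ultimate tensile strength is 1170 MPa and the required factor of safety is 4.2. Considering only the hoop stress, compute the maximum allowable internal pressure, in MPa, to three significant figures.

p_allow = 10.4 MPa

σ_allow = 1170/4.2 = 278.6 MPa.
σ_h = pD/(2t) → p_allow = 2σ_allow t/D = 2×278.6×31.4/1680 = 10.41 MPa.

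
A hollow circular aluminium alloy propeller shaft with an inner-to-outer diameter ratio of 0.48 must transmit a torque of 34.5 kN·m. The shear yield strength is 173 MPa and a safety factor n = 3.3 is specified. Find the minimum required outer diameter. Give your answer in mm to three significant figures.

d_o = 152 mm

τ_allow = 173/3.3 = 52.42 MPa.
For a hollow shaft τ = 16T/[πd_o³(1−k⁴)] with k = 0.48, so 1−k⁴ = 0.9469.
d_o³ = 16T/[π τ_allow (1−k⁴)] = 16×3.4500×10^7/(π×52.42×0.9469) = 3.540×10^6 mm³.
d_o = 152.4 mm.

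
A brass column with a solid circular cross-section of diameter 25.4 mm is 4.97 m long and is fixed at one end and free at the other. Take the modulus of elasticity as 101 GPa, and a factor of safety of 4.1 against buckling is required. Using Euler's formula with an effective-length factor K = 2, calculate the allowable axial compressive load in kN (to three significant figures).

I = πd⁴/64 = π×25.4⁴/64 = 20430 mm⁴.
Effective length L_e = KL = 2×4.97 m = 9940 mm.
Euler critical load P_cr = π²EI/L_e² = π²×101000×20430/9940² = 206.1 N.
P_allow = P_cr/n = 206.1/4.1 = 50.28 N.

P_allow = 0.0503 kN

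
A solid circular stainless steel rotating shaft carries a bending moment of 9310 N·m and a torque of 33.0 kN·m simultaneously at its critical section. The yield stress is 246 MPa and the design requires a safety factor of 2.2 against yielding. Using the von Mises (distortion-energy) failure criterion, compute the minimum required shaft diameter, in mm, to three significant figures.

σ_allow = σ_y/n = 246/2.2 = 111.8 MPa.
For a solid shaft σ_b = 32M/(πd³) and τ = 16T/(πd³), so the von Mises stress is σ' = (16/πd³)·√(4M²+3T²).
√(4M²+3T²) = √(4×(9.310×10^6)² + 3×(3.300×10^7)²) = 6.011×10^7 N·mm.
d³ = 16×6.011×10^7/(π×111.8) = 2.738×10^6 mm³.
d = 139.9 mm.

d = 140 mm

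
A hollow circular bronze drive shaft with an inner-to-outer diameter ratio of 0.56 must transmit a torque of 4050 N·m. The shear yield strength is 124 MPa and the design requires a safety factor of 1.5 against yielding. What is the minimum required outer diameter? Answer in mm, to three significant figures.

τ_allow = 124/1.5 = 82.67 MPa.
For a hollow shaft τ = 16T/[πd_o³(1−k⁴)] with k = 0.56, so 1−k⁴ = 0.9017.
d_o³ = 16T/[π τ_allow (1−k⁴)] = 16×4050000/(π×82.67×0.9017) = 276700 mm³.
d_o = 65.17 mm.

d_o = 65.2 mm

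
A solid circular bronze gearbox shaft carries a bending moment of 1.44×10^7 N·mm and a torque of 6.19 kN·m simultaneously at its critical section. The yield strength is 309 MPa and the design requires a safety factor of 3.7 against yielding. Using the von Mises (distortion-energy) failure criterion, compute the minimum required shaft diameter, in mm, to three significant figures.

σ_allow = σ_y/n = 309/3.7 = 83.51 MPa.
For a solid shaft σ_b = 32M/(πd³) and τ = 16T/(πd³), so the von Mises stress is σ' = (16/πd³)·√(4M²+3T²).
√(4M²+3T²) = √(4×(1.440×10^7)² + 3×(6.190×10^6)²) = 3.073×10^7 N·mm.
d³ = 16×3.073×10^7/(π×83.51) = 1.874×10^6 mm³.
d = 123.3 mm.

d = 123 mm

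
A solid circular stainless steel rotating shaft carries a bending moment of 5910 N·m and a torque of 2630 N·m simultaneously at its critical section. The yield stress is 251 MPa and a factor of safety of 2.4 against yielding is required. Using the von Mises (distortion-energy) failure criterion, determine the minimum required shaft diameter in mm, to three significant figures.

σ_allow = σ_y/n = 251/2.4 = 104.6 MPa.
For a solid shaft σ_b = 32M/(πd³) and τ = 16T/(πd³), so the von Mises stress is σ' = (16/πd³)·√(4M²+3T²).
√(4M²+3T²) = √(4×(5.910×10^6)² + 3×(2.630×10^6)²) = 1.267×10^7 N·mm.
d³ = 16×1.267×10^7/(π×104.6) = 616900 mm³.
d = 85.13 mm.

d = 85.1 mm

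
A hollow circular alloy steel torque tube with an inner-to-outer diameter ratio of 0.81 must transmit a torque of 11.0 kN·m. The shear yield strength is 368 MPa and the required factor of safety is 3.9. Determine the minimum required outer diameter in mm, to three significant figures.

τ_allow = 368/3.9 = 94.36 MPa.
For a hollow shaft τ = 16T/[πd_o³(1−k⁴)] with k = 0.81, so 1−k⁴ = 0.5695.
d_o³ = 16T/[π τ_allow (1−k⁴)] = 16×1.1000×10^7/(π×94.36×0.5695) = 1.042×10^6 mm³.
d_o = 101.4 mm.

d_o = 101 mm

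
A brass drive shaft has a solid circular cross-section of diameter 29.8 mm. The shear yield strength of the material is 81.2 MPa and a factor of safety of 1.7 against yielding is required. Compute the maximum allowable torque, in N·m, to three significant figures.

T_allow = 248 N·m

τ_allow = 81.2/1.7 = 47.76 MPa.
For a solid shaft T_allow = τ_allow·πd³/16; πd³/16 = π×29.8³/16 = 5196 mm³.
T_allow = 47.76×5196 = 248200 N·mm = 248.2 N·m.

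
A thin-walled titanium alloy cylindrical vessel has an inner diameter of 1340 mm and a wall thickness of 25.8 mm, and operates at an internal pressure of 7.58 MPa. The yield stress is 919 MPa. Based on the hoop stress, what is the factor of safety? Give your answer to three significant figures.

σ_h = pD/(2t) = 7.58×1340/(2×25.8) = 196.8 MPa.
n = 919/196.8 = 4.669.

n = 4.67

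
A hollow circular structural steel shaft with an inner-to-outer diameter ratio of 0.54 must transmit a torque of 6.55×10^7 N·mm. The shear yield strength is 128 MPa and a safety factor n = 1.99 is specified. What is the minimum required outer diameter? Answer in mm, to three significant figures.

τ_allow = 128/1.99 = 64.32 MPa.
For a hollow shaft τ = 16T/[πd_o³(1−k⁴)] with k = 0.54, so 1−k⁴ = 0.9150.
d_o³ = 16T/[π τ_allow (1−k⁴)] = 16×6.5500×10^7/(π×64.32×0.9150) = 5.668×10^6 mm³.
d_o = 178.3 mm.

d_o = 178 mm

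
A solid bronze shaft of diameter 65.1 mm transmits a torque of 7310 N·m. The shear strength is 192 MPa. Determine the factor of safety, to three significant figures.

n = 1.42

τ = 16T/(πd³) = 16×7310000/(π×65.1³) = 134.9 MPa.
n = τ_limit/τ = 192/134.9 = 1.423.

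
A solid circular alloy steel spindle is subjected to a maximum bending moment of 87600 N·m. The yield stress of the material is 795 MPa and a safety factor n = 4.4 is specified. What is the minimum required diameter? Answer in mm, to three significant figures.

d = 170 mm

σ_allow = 795/4.4 = 180.7 MPa.
For a solid circular section σ = 32M/(πd³), so d³ = 32M/(π σ_allow) = 32×8.7600×10^7/(π×180.7) = 4.938×10^6 mm³.
d = 170.3 mm.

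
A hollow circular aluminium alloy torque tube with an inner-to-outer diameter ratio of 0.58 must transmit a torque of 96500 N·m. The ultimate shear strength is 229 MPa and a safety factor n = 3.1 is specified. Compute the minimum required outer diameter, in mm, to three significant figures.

τ_allow = 229/3.1 = 73.87 MPa.
For a hollow shaft τ = 16T/[πd_o³(1−k⁴)] with k = 0.58, so 1−k⁴ = 0.8868.
d_o³ = 16T/[π τ_allow (1−k⁴)] = 16×9.6500×10^7/(π×73.87×0.8868) = 7.502×10^6 mm³.
d_o = 195.8 mm.

d_o = 196 mm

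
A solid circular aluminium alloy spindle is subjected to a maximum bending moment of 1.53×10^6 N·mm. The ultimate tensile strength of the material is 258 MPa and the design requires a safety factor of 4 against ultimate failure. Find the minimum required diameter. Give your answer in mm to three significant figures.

d = 62.3 mm

σ_allow = 258/4 = 64.50 MPa.
For a solid circular section σ = 32M/(πd³), so d³ = 32M/(π σ_allow) = 32×1530000/(π×64.50) = 241600 mm³.
d = 62.28 mm.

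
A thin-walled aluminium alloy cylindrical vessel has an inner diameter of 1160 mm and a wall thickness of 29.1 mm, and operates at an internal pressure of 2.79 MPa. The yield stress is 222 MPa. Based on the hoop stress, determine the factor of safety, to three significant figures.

n = 3.99

σ_h = pD/(2t) = 2.79×1160/(2×29.1) = 55.61 MPa.
n = 222/55.61 = 3.992.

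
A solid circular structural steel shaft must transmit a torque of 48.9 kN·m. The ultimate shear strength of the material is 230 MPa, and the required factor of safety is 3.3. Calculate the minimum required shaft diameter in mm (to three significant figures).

Allowable shear stress τ_allow = 230/3.3 = 69.70 MPa.
For a solid shaft τ = 16T/(πd³), so d³ = 16T/(π τ_allow) = 16×4.8900×10^7/(π×69.70) = 3.573×10^6 mm³.
d = (3.573×10^6)^(1/3) = 152.9 mm.

d = 153 mm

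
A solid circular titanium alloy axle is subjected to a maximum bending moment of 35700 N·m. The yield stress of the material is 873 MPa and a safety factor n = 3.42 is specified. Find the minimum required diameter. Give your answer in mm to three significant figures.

d = 113 mm

σ_allow = 873/3.42 = 255.3 MPa.
For a solid circular section σ = 32M/(πd³), so d³ = 32M/(π σ_allow) = 32×3.5700×10^7/(π×255.3) = 1.425×10^6 mm³.
d = 112.5 mm.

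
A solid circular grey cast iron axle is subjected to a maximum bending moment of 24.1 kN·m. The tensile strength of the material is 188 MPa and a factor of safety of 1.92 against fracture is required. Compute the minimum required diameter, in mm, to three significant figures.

d = 136 mm

σ_allow = 188/1.92 = 97.92 MPa.
For a solid circular section σ = 32M/(πd³), so d³ = 32M/(π σ_allow) = 32×2.4100×10^7/(π×97.92) = 2.507×10^6 mm³.
d = 135.8 mm.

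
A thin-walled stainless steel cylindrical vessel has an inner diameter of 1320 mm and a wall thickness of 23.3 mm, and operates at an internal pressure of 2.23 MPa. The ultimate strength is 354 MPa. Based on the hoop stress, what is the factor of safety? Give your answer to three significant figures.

σ_h = pD/(2t) = 2.23×1320/(2×23.3) = 63.17 MPa.
n = 354/63.17 = 5.604.

n = 5.60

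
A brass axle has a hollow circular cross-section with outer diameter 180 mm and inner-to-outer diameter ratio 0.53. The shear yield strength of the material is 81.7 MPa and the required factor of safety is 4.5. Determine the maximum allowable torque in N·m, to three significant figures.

T_allow = 19100 N·m

τ_allow = 81.7/4.5 = 18.16 MPa.
For a hollow shaft T_allow = τ_allow·πd_o³(1−k⁴)/16 with 1−k⁴ = 0.9211, so πd_o³(1−k⁴)/16 = 1.055×10^6 mm³.
T_allow = 18.16×1.055×10^6 = 1.915×10^7 N·mm = 19150 N·m.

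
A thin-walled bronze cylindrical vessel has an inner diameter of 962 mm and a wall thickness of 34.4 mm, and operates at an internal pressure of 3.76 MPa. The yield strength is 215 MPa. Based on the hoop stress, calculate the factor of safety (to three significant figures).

σ_h = pD/(2t) = 3.76×962/(2×34.4) = 52.57 MPa.
n = 215/52.57 = 4.089.

n = 4.09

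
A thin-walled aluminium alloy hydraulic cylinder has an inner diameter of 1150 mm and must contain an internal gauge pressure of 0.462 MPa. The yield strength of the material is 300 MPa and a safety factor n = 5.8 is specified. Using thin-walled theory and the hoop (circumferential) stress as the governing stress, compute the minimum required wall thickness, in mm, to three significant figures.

σ_allow = 300/5.8 = 51.72 MPa.
Hoop stress σ_h = pD/(2t), so t = pD/(2σ_allow) = 0.462×1150/(2×51.72) = 5.136 mm.

t = 5.14 mm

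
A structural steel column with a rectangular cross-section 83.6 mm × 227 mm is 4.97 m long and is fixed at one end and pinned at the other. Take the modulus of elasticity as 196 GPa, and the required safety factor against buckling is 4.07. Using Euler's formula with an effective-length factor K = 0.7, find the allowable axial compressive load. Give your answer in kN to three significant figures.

P_allow = 434 kN

Buckling occurs about the weak axis: I_min = h·b³/12 = 227×83.6³/12 = 1.105×10^7 mm⁴ (b = 83.6 mm is the smaller dimension).
Effective length L_e = KL = 0.7×4.97 m = 3479 mm.
Euler critical load P_cr = π²EI/L_e² = π²×196000×1.105×10^7/3479² = 1.766×10^6 N.
P_allow = P_cr/n = 1.766×10^6/4.07 = 434000 N.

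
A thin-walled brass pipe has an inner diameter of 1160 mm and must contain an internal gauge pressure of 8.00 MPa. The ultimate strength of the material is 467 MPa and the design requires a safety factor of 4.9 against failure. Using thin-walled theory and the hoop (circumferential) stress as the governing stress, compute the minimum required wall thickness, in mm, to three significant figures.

σ_allow = 467/4.9 = 95.31 MPa.
Hoop stress σ_h = pD/(2t), so t = pD/(2σ_allow) = 8.00×1160/(2×95.31) = 48.69 mm.

t = 48.7 mm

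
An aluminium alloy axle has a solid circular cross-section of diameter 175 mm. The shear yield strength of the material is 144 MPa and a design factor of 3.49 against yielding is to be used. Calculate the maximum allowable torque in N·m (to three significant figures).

τ_allow = 144/3.49 = 41.26 MPa.
For a solid shaft T_allow = τ_allow·πd³/16; πd³/16 = π×175³/16 = 1.052×10^6 mm³.
T_allow = 41.26×1.052×10^6 = 4.342×10^7 N·mm = 43420 N·m.

T_allow = 43400 N·m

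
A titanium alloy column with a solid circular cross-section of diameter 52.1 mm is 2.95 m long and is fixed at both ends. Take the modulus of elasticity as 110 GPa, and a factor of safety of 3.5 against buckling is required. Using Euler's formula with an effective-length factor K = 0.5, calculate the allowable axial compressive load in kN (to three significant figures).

I = πd⁴/64 = π×52.1⁴/64 = 361700 mm⁴.
Effective length L_e = KL = 0.5×2.95 m = 1475 mm.
Euler critical load P_cr = π²EI/L_e² = π²×110000×361700/1475² = 180500 N.
P_allow = P_cr/n = 180500/3.5 = 51570 N.

P_allow = 51.6 kN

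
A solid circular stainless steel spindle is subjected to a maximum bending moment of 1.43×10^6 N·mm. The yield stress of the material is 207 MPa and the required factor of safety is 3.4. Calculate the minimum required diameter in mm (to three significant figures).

σ_allow = 207/3.4 = 60.88 MPa.
For a solid circular section σ = 32M/(πd³), so d³ = 32M/(π σ_allow) = 32×1430000/(π×60.88) = 239200 mm³.
d = 62.08 mm.

d = 62.1 mm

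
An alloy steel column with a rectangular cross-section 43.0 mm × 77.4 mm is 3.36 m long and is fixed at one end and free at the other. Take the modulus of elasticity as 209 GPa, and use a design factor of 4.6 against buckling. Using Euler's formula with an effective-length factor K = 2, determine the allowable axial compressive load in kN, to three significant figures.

P_allow = 5.09 kN

Buckling occurs about the weak axis: I_min = h·b³/12 = 77.4×43.0³/12 = 512800 mm⁴ (b = 43.0 mm is the smaller dimension).
Effective length L_e = KL = 2×3.36 m = 6720 mm.
Euler critical load P_cr = π²EI/L_e² = π²×209000×512800/6720² = 23420 N.
P_allow = P_cr/n = 23420/4.6 = 5092 N.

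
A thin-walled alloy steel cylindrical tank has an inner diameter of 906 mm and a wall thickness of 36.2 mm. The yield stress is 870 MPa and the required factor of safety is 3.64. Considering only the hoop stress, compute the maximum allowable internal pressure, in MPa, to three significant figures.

p_allow = 19.1 MPa

σ_allow = 870/3.64 = 239.0 MPa.
σ_h = pD/(2t) → p_allow = 2σ_allow t/D = 2×239.0×36.2/906 = 19.10 MPa.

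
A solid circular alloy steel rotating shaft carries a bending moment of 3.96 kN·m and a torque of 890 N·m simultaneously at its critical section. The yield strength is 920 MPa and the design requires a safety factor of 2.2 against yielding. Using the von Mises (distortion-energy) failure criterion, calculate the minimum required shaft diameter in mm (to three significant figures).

d = 46.1 mm

σ_allow = σ_y/n = 920/2.2 = 418.2 MPa.
For a solid shaft σ_b = 32M/(πd³) and τ = 16T/(πd³), so the von Mises stress is σ' = (16/πd³)·√(4M²+3T²).
√(4M²+3T²) = √(4×(3.960×10^6)² + 3×(890000)²) = 8.069×10^6 N·mm.
d³ = 16×8.069×10^6/(π×418.2) = 98270 mm³.
d = 46.15 mm.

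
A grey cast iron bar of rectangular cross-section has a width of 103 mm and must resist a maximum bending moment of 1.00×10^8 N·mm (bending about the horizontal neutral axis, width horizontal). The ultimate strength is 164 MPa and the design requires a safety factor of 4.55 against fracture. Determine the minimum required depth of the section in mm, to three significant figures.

σ_allow = 164/4.55 = 36.04 MPa.
For a rectangular section σ = 6M/(bh²), so h² = 6M/(b σ_allow) = 6×1.0000×10^8/(103×36.04) = 161600 mm².
h = 402.0 mm.

h = 402 mm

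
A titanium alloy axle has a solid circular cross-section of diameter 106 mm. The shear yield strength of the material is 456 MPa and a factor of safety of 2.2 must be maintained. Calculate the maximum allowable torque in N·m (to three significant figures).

T_allow = 48500 N·m

τ_allow = 456/2.2 = 207.3 MPa.
For a solid shaft T_allow = τ_allow·πd³/16; πd³/16 = π×106³/16 = 233900 mm³.
T_allow = 207.3×233900 = 4.847×10^7 N·mm = 48470 N·m.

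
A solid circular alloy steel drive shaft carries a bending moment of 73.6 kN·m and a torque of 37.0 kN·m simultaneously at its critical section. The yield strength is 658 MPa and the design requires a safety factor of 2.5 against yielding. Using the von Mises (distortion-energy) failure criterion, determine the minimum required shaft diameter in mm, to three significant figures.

d = 146 mm

σ_allow = σ_y/n = 658/2.5 = 263.2 MPa.
For a solid shaft σ_b = 32M/(πd³) and τ = 16T/(πd³), so the von Mises stress is σ' = (16/πd³)·√(4M²+3T²).
√(4M²+3T²) = √(4×(7.360×10^7)² + 3×(3.700×10^7)²) = 1.605×10^8 N·mm.
d³ = 16×1.605×10^8/(π×263.2) = 3.107×10^6 mm³.
d = 145.9 mm.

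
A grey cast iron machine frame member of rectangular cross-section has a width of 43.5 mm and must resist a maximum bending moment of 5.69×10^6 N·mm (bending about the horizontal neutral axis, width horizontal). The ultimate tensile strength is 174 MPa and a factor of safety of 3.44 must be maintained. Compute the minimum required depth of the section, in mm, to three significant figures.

h = 125 mm

σ_allow = 174/3.44 = 50.58 MPa.
For a rectangular section σ = 6M/(bh²), so h² = 6M/(b σ_allow) = 6×5690000/(43.5×50.58) = 15520 mm².
h = 124.6 mm.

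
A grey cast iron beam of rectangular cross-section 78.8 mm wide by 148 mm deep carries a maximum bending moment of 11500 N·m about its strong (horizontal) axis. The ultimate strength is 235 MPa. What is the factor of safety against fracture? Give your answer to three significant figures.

Section modulus S = bh²/6 = 78.8×148²/6 = 287700 mm³.
σ = M/S = 1.1500×10^7/287700 = 39.98 MPa.
n = 235/39.98 = 5.879.

n = 5.88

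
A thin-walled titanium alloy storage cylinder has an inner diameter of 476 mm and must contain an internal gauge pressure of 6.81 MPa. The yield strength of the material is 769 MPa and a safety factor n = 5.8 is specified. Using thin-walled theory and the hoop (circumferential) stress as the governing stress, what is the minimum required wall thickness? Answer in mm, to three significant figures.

σ_allow = 769/5.8 = 132.6 MPa.
Hoop stress σ_h = pD/(2t), so t = pD/(2σ_allow) = 6.81×476/(2×132.6) = 12.22 mm.

t = 12.2 mm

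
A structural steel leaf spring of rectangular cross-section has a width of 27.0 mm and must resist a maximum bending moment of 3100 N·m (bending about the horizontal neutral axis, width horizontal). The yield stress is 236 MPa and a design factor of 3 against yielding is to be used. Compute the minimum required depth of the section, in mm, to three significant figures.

σ_allow = 236/3 = 78.67 MPa.
For a rectangular section σ = 6M/(bh²), so h² = 6M/(b σ_allow) = 6×3100000/(27.0×78.67) = 8757 mm².
h = 93.58 mm.

h = 93.6 mm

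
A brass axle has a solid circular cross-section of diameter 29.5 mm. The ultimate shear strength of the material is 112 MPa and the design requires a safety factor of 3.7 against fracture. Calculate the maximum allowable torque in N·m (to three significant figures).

τ_allow = 112/3.7 = 30.27 MPa.
For a solid shaft T_allow = τ_allow·πd³/16; πd³/16 = π×29.5³/16 = 5041 mm³.
T_allow = 30.27×5041 = 152600 N·mm = 152.6 N·m.

T_allow = 153 N·m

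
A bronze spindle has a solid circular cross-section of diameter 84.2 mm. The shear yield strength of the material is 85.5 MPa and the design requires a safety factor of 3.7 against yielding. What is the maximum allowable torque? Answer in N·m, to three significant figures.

T_allow = 2710 N·m

τ_allow = 85.5/3.7 = 23.11 MPa.
For a solid shaft T_allow = τ_allow·πd³/16; πd³/16 = π×84.2³/16 = 117200 mm³.
T_allow = 23.11×117200 = 2.709×10^6 N·mm = 2709 N·m.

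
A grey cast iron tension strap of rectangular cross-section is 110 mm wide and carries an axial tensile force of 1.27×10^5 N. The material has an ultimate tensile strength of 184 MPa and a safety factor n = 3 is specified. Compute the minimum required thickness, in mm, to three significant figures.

σ_allow = 184/3 = 61.33 MPa.
Required area A = F/σ_allow = 127000/61.33 = 2071 mm².
t = A/w = 2071/110 = 18.82 mm.

t = 18.8 mm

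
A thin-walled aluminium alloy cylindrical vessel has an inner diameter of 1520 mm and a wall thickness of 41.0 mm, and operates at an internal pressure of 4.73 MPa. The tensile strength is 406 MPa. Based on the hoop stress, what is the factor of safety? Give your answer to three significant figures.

σ_h = pD/(2t) = 4.73×1520/(2×41.0) = 87.68 MPa.
n = 406/87.68 = 4.631.

n = 4.63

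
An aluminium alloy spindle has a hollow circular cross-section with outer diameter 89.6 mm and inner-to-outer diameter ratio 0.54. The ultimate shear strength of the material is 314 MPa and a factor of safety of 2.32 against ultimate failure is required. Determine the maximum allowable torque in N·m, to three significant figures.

T_allow = 17500 N·m

τ_allow = 314/2.32 = 135.3 MPa.
For a hollow shaft T_allow = τ_allow·πd_o³(1−k⁴)/16 with 1−k⁴ = 0.9150, so πd_o³(1−k⁴)/16 = 129200 mm³.
T_allow = 135.3×129200 = 1.749×10^7 N·mm = 17490 N·m.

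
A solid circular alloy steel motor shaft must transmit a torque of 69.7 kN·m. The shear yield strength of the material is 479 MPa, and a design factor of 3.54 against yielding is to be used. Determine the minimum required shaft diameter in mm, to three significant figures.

d = 138 mm

Allowable shear stress τ_allow = 479/3.54 = 135.3 MPa.
For a solid shaft τ = 16T/(πd³), so d³ = 16T/(π τ_allow) = 16×6.9700×10^7/(π×135.3) = 2.623×10^6 mm³.
d = (2.623×10^6)^(1/3) = 137.9 mm.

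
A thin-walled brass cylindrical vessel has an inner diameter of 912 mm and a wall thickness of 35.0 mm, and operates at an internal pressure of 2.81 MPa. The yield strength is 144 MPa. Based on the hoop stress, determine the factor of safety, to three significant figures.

n = 3.93

σ_h = pD/(2t) = 2.81×912/(2×35.0) = 36.61 MPa.
n = 144/36.61 = 3.933.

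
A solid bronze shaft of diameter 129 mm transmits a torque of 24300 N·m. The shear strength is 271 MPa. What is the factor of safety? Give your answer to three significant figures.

τ = 16T/(πd³) = 16×2.4300×10^7/(π×129³) = 57.65 MPa.
n = τ_limit/τ = 271/57.65 = 4.701.

n = 4.70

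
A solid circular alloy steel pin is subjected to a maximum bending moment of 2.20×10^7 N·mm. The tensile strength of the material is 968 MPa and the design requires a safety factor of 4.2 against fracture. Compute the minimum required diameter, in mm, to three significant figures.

d = 99.1 mm

σ_allow = 968/4.2 = 230.5 MPa.
For a solid circular section σ = 32M/(πd³), so d³ = 32M/(π σ_allow) = 32×2.2000×10^7/(π×230.5) = 972300 mm³.
d = 99.07 mm.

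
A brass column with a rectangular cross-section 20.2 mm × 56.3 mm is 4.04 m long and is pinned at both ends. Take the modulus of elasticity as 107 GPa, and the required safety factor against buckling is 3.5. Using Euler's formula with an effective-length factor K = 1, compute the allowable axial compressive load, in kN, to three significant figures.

P_allow = 0.715 kN

Buckling occurs about the weak axis: I_min = h·b³/12 = 56.3×20.2³/12 = 38670 mm⁴ (b = 20.2 mm is the smaller dimension).
Effective length L_e = KL = 1×4.04 m = 4040 mm.
Euler critical load P_cr = π²EI/L_e² = π²×107000×38670/4040² = 2502 N.
P_allow = P_cr/n = 2502/3.5 = 714.9 N.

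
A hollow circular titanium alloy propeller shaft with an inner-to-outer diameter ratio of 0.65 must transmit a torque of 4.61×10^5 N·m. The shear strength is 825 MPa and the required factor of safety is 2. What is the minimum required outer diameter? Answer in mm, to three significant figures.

τ_allow = 825/2 = 412.5 MPa.
For a hollow shaft τ = 16T/[πd_o³(1−k⁴)] with k = 0.65, so 1−k⁴ = 0.8215.
d_o³ = 16T/[π τ_allow (1−k⁴)] = 16×4.6100×10^8/(π×412.5×0.8215) = 6.929×10^6 mm³.
d_o = 190.6 mm.

d_o = 191 mm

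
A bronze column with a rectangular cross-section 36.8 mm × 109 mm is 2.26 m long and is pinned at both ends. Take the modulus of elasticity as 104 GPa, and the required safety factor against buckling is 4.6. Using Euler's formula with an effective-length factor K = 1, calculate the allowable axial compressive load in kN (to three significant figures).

Buckling occurs about the weak axis: I_min = h·b³/12 = 109×36.8³/12 = 452700 mm⁴ (b = 36.8 mm is the smaller dimension).
Effective length L_e = KL = 1×2.26 m = 2260 mm.
Euler critical load P_cr = π²EI/L_e² = π²×104000×452700/2260² = 90970 N.
P_allow = P_cr/n = 90970/4.6 = 19780 N.

P_allow = 19.8 kN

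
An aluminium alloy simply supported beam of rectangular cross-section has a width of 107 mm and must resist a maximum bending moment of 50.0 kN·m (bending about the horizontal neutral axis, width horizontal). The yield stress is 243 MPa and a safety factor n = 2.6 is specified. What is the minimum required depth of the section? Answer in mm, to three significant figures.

σ_allow = 243/2.6 = 93.46 MPa.
For a rectangular section σ = 6M/(bh²), so h² = 6M/(b σ_allow) = 6×5.0000×10^7/(107×93.46) = 30000 mm².
h = 173.2 mm.

h = 173 mm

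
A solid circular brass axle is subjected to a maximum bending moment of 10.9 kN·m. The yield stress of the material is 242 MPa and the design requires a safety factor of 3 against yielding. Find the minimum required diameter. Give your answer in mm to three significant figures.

d = 111 mm

σ_allow = 242/3 = 80.67 MPa.
For a solid circular section σ = 32M/(πd³), so d³ = 32M/(π σ_allow) = 32×1.0900×10^7/(π×80.67) = 1.376×10^6 mm³.
d = 111.2 mm.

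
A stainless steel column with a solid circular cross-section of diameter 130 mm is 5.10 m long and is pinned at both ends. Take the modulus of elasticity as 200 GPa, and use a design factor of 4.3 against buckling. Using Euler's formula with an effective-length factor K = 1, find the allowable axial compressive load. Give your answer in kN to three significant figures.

P_allow = 247 kN

I = πd⁴/64 = π×130⁴/64 = 1.402×10^7 mm⁴.
Effective length L_e = KL = 1×5.10 m = 5100 mm.
Euler critical load P_cr = π²EI/L_e² = π²×200000×1.402×10^7/5100² = 1.064×10^6 N.
P_allow = P_cr/n = 1.064×10^6/4.3 = 247400 N.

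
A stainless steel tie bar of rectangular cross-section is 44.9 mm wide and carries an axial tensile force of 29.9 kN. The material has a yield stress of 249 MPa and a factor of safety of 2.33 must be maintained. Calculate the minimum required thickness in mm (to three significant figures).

σ_allow = 249/2.33 = 106.9 MPa.
Required area A = F/σ_allow = 29900/106.9 = 279.8 mm².
t = A/w = 279.8/44.9 = 6.231 mm.

t = 6.23 mm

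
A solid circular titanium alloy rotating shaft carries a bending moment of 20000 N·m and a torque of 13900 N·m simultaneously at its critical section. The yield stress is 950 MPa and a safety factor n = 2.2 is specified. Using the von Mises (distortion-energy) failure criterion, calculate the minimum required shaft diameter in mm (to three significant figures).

σ_allow = σ_y/n = 950/2.2 = 431.8 MPa.
For a solid shaft σ_b = 32M/(πd³) and τ = 16T/(πd³), so the von Mises stress is σ' = (16/πd³)·√(4M²+3T²).
√(4M²+3T²) = √(4×(2.000×10^7)² + 3×(1.390×10^7)²) = 4.669×10^7 N·mm.
d³ = 16×4.669×10^7/(π×431.8) = 550600 mm³.
d = 81.96 mm.

d = 82.0 mm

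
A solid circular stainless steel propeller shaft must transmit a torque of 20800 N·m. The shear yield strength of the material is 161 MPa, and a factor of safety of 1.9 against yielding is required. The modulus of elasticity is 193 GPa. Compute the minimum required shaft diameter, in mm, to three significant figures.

d = 108 mm

Allowable shear stress τ_allow = 161/1.9 = 84.74 MPa.
For a solid shaft τ = 16T/(πd³), so d³ = 16T/(π τ_allow) = 16×2.0800×10^7/(π×84.74) = 1.250×10^6 mm³.
d = (1.250×10^6)^(1/3) = 107.7 mm.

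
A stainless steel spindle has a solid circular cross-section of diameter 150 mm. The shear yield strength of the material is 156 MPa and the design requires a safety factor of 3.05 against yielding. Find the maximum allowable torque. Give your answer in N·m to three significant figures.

T_allow = 33900 N·m

τ_allow = 156/3.05 = 51.15 MPa.
For a solid shaft T_allow = τ_allow·πd³/16; πd³/16 = π×150³/16 = 662700 mm³.
T_allow = 51.15×662700 = 3.389×10^7 N·mm = 33890 N·m.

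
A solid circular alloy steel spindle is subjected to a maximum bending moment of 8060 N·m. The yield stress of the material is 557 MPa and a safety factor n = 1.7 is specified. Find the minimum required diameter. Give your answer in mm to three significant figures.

d = 63.0 mm

σ_allow = 557/1.7 = 327.6 MPa.
For a solid circular section σ = 32M/(πd³), so d³ = 32M/(π σ_allow) = 32×8060000/(π×327.6) = 250600 mm³.
d = 63.04 mm.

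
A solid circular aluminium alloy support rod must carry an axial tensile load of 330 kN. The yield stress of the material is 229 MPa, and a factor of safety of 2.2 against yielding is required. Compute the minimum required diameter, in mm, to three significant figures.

d = 63.5 mm

Allowable stress σ_allow = 229/2.2 = 104.1 MPa.
Required area A = F/σ_allow = 330000/104.1 = 3170 mm².
A = πd²/4 → d = √(4A/π) = 63.53 mm.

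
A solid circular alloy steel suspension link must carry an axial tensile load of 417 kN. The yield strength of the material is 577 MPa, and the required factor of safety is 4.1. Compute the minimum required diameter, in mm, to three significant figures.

Allowable stress σ_allow = 577/4.1 = 140.7 MPa.
Required area A = F/σ_allow = 417000/140.7 = 2963 mm².
A = πd²/4 → d = √(4A/π) = 61.42 mm.

d = 61.4 mm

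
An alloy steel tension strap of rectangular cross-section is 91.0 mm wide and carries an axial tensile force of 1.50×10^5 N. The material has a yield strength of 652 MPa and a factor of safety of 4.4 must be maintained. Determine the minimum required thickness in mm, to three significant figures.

σ_allow = 652/4.4 = 148.2 MPa.
Required area A = F/σ_allow = 150000/148.2 = 1012 mm².
t = A/w = 1012/91.0 = 11.12 mm.

t = 11.1 mm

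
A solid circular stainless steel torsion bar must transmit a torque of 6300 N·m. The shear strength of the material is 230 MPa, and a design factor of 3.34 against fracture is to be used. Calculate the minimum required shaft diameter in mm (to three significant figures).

d = 77.5 mm

Allowable shear stress τ_allow = 230/3.34 = 68.86 MPa.
For a solid shaft τ = 16T/(πd³), so d³ = 16T/(π τ_allow) = 16×6300000/(π×68.86) = 465900 mm³.
d = (465900)^(1/3) = 77.53 mm.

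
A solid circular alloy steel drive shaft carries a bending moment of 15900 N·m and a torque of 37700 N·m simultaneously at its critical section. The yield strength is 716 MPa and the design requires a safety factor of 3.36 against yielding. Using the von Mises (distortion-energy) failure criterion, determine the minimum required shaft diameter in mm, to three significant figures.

d = 120 mm

σ_allow = σ_y/n = 716/3.36 = 213.1 MPa.
For a solid shaft σ_b = 32M/(πd³) and τ = 16T/(πd³), so the von Mises stress is σ' = (16/πd³)·√(4M²+3T²).
√(4M²+3T²) = √(4×(1.590×10^7)² + 3×(3.770×10^7)²) = 7.263×10^7 N·mm.
d³ = 16×7.263×10^7/(π×213.1) = 1.736×10^6 mm³.
d = 120.2 mm.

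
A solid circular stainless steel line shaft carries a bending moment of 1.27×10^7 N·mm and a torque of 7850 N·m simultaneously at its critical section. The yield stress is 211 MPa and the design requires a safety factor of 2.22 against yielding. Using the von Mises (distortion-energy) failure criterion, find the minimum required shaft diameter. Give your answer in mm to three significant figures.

σ_allow = σ_y/n = 211/2.22 = 95.05 MPa.
For a solid shaft σ_b = 32M/(πd³) and τ = 16T/(πd³), so the von Mises stress is σ' = (16/πd³)·√(4M²+3T²).
√(4M²+3T²) = √(4×(1.270×10^7)² + 3×(7.850×10^6)²) = 2.881×10^7 N·mm.
d³ = 16×2.881×10^7/(π×95.05) = 1.544×10^6 mm³.
d = 115.6 mm.

d = 116 mm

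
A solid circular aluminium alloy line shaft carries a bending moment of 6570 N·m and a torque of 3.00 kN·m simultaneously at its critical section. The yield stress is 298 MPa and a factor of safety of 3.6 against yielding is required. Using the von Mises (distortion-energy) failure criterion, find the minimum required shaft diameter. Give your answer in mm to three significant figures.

σ_allow = σ_y/n = 298/3.6 = 82.78 MPa.
For a solid shaft σ_b = 32M/(πd³) and τ = 16T/(πd³), so the von Mises stress is σ' = (16/πd³)·√(4M²+3T²).
√(4M²+3T²) = √(4×(6.570×10^6)² + 3×(3.000×10^6)²) = 1.413×10^7 N·mm.
d³ = 16×1.413×10^7/(π×82.78) = 869400 mm³.
d = 95.44 mm.

d = 95.4 mm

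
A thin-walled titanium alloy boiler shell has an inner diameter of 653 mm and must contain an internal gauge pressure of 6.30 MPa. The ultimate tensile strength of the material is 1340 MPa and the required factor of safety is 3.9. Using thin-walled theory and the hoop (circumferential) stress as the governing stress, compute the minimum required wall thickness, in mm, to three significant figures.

t = 5.99 mm

σ_allow = 1340/3.9 = 343.6 MPa.
Hoop stress σ_h = pD/(2t), so t = pD/(2σ_allow) = 6.30×653/(2×343.6) = 5.987 mm.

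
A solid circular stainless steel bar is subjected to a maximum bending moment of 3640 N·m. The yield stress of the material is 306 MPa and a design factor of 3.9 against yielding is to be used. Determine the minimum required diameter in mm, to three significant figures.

σ_allow = 306/3.9 = 78.46 MPa.
For a solid circular section σ = 32M/(πd³), so d³ = 32M/(π σ_allow) = 32×3640000/(π×78.46) = 472500 mm³.
d = 77.89 mm.

d = 77.9 mm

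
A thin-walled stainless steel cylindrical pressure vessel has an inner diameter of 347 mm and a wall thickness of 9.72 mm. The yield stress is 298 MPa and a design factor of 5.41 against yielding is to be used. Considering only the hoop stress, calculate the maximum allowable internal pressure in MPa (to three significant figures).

p_allow = 3.09 MPa

σ_allow = 298/5.41 = 55.08 MPa.
σ_h = pD/(2t) → p_allow = 2σ_allow t/D = 2×55.08×9.72/347 = 3.086 MPa.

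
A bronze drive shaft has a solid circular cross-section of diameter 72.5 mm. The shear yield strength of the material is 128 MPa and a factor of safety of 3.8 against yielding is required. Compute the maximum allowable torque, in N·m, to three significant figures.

τ_allow = 128/3.8 = 33.68 MPa.
For a solid shaft T_allow = τ_allow·πd³/16; πd³/16 = π×72.5³/16 = 74820 mm³.
T_allow = 33.68×74820 = 2.520×10^6 N·mm = 2520 N·m.

T_allow = 2520 N·m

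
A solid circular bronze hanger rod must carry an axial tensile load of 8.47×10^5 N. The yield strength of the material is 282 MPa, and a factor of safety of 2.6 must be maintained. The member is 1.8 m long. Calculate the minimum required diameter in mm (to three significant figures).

d = 99.7 mm

Allowable stress σ_allow = 282/2.6 = 108.5 MPa.
Required area A = F/σ_allow = 847000/108.5 = 7809 mm².
A = πd²/4 → d = √(4A/π) = 99.71 mm.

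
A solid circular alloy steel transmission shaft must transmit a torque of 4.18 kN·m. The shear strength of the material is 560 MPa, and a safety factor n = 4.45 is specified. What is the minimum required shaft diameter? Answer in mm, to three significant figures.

d = 55.3 mm

Allowable shear stress τ_allow = 560/4.45 = 125.8 MPa.
For a solid shaft τ = 16T/(πd³), so d³ = 16T/(π τ_allow) = 16×4180000/(π×125.8) = 169200 mm³.
d = (169200)^(1/3) = 55.31 mm.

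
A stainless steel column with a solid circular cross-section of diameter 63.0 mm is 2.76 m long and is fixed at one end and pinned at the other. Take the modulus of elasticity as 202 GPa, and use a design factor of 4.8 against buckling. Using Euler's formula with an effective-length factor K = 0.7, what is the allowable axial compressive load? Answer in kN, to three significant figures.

I = πd⁴/64 = π×63.0⁴/64 = 773300 mm⁴.
Effective length L_e = KL = 0.7×2.76 m = 1932 mm.
Euler critical load P_cr = π²EI/L_e² = π²×202000×773300/1932² = 413000 N.
P_allow = P_cr/n = 413000/4.8 = 86050 N.

P_allow = 86.0 kN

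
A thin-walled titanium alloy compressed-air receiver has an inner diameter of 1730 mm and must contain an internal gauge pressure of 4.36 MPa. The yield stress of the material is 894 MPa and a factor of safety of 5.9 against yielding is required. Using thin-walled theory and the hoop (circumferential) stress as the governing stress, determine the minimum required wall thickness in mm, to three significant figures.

σ_allow = 894/5.9 = 151.5 MPa.
Hoop stress σ_h = pD/(2t), so t = pD/(2σ_allow) = 4.36×1730/(2×151.5) = 24.89 mm.

t = 24.9 mm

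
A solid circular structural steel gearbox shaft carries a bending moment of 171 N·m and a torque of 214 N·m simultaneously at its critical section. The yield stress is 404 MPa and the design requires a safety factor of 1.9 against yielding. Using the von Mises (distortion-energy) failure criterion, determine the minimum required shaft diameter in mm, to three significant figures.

d = 22.9 mm

σ_allow = σ_y/n = 404/1.9 = 212.6 MPa.
For a solid shaft σ_b = 32M/(πd³) and τ = 16T/(πd³), so the von Mises stress is σ' = (16/πd³)·√(4M²+3T²).
√(4M²+3T²) = √(4×(171000)² + 3×(214000)²) = 504300 N·mm.
d³ = 16×504300/(π×212.6) = 12080 mm³.
d = 22.94 mm.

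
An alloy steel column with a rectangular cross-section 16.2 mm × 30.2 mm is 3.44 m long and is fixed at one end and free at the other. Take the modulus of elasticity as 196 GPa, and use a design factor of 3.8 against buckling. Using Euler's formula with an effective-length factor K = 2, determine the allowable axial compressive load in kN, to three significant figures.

Buckling occurs about the weak axis: I_min = h·b³/12 = 30.2×16.2³/12 = 10700 mm⁴ (b = 16.2 mm is the smaller dimension).
Effective length L_e = KL = 2×3.44 m = 6880 mm.
Euler critical load P_cr = π²EI/L_e² = π²×196000×10700/6880² = 437.3 N.
P_allow = P_cr/n = 437.3/3.8 = 115.1 N.

P_allow = 0.115 kN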